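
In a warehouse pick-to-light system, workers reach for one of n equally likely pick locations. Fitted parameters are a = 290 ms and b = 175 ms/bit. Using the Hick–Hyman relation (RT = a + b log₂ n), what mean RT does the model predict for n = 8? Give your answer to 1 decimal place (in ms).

log₂(8) = 3 bits, so RT = 290 + 175 × 3 ≈ 815.000 ms.

815.0 ms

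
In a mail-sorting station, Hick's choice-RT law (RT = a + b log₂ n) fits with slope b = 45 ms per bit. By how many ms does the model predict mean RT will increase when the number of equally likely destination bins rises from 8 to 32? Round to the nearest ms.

90 ms

Only the slope matters, since a is common to both: ΔRT = b·log₂(n₂/n₁).
log₂(32) − log₂(8) = log₂(32/8) = log₂(4) = 2.
ΔRT = 45 × 2.0000 = 90.000 ms.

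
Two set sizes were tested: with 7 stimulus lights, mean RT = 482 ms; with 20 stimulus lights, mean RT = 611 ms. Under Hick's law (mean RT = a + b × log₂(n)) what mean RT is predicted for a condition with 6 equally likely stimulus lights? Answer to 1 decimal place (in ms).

463.1 ms

Solve the two-equation system in a and b:
  b = (611 − 482) / (log₂ 20 − log₂ 7) = 129 / (4.3219 − 2.8074) = 85.173 ms/bit
  a = 482 − 85.173 × 2.8074 = 242.891 ms
Then RT(6) = 242.891 + 85.173 × log₂ 6 = 242.891 + 85.173 × 2.5850 ≈ 463.058 ms.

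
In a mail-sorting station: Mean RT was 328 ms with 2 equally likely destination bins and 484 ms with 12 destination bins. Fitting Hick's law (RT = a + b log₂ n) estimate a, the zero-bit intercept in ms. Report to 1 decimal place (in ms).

267.7 ms

Slope: b = (484 − 328) / (log₂ 12 − log₂ 2) = 156/2.5850 = 60.349 ms/bit.
a = RT₁ − b·log₂ n₁ = 328 − 60.349 × 1 = 267.651 ms.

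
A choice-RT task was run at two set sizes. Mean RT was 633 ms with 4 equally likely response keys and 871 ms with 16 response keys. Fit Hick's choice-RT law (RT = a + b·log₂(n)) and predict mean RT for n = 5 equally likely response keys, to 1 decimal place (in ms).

671.3 ms

Fit slope and intercept:
  b = (871 − 633) / (log₂ 16 − log₂ 4) = 238 / (4 − 2) = 119.000 ms/bit
  a = 633 − 119.000 × 2 = 395.000 ms
Then RT(5) = 395.000 + 119.000 × log₂ 5 = 395.000 + 119.000 × 2.3219 ≈ 671.309 ms.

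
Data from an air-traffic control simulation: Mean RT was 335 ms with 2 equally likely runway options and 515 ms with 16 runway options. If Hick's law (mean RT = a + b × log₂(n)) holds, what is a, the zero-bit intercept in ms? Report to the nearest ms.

275 ms

b = (RT₂ − RT₁)/(log₂ n₂ − log₂ n₁) = (515 − 335)/(4 − 1) = 60 ms/bit.
Intercept: a = 335 − 60·log₂(2) = 275.000 ms.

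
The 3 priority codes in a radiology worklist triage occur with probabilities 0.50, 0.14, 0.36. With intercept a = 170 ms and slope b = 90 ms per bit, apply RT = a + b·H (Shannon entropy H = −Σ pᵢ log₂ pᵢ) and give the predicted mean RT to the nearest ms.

298 ms

H = 0.50·log₂(1/0.50) + 0.14·log₂(1/0.14) + 0.36·log₂(1/0.36) = 1.4277 bits.
RT = 170 + 90 × 1.4277 = 298.50 ms.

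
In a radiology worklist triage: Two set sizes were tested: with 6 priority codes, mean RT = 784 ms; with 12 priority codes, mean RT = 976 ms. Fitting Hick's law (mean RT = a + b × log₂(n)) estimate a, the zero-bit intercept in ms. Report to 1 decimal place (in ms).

287.7 ms

Slope: b = (976 − 784) / (log₂ 12 − log₂ 6) = 192/1.0000 = 192.000 ms/bit.
a = RT₁ − b·log₂ n₁ = 784 − 192.000 × 2.5850 = 287.687 ms.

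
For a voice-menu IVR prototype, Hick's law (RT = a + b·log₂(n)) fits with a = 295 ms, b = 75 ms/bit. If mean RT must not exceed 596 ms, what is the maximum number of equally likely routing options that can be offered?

75·log₂ n ≤ 596 − 295 = 301, giving log₂ n ≤ 4.0133 and n ≤ 16.149. The largest whole number is 16.

16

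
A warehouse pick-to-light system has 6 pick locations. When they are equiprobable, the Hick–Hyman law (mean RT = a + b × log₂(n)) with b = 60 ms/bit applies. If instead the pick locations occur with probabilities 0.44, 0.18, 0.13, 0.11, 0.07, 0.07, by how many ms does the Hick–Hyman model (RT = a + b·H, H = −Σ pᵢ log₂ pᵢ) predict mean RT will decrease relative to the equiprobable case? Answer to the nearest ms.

The RT saving is b·ΔH. Equiprobable H₀ = log₂(6) = 2.5850 bits; with the given probabilities H = 2.2365 bits.
b·(H₀ − H) = 60 × (2.5850 − 2.2365) = 20.91 ms.

21 ms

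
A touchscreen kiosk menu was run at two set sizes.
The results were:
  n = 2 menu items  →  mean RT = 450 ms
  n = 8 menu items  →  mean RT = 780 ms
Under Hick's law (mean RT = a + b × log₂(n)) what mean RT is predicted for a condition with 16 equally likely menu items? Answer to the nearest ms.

945 ms

With log₂ n on the abscissa the relation is linear; from the two conditions:
  b = (780 − 450) / (log₂ 8 − log₂ 2) = 330 / (3 − 1) = 165 ms/bit
  a = 450 − 165 × 1 = 285 ms
Then RT(16) = 285 + 165 × log₂ 16 = 285 + 165 × 4 ≈ 945.000 ms.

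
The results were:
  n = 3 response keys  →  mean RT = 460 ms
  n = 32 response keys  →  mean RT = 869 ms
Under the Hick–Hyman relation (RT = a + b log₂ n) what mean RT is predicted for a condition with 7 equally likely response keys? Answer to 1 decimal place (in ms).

606.4 ms

Fit slope and intercept:
  b = (869 − 460) / (log₂ 32 − log₂ 3) = 409 / (5 − 1.5850) = 119.764 ms/bit
  a = 460 − 119.764 × 1.5850 = 270.178 ms
Then RT(7) = 270.178 + 119.764 × log₂ 7 = 270.178 + 119.764 × 2.8074 ≈ 606.399 ms.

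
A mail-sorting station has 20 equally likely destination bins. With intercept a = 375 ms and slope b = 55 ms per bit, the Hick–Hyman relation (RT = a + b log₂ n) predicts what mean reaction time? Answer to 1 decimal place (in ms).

612.7 ms

log₂(20) = 4.3219 bits, so RT = 375 + 55 × 4.3219 ≈ 612.706 ms.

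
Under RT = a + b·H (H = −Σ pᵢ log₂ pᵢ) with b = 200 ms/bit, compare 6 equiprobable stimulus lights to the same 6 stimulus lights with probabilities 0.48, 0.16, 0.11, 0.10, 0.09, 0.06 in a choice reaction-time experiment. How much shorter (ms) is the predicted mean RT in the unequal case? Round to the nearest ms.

83 ms

The RT saving is b·ΔH. Equiprobable H₀ = log₂(6) = 2.5850 bits; with the given probabilities H = 2.1700 bits.
b·(H₀ − H) = 200 × (2.5850 − 2.1700) = 83.00 ms.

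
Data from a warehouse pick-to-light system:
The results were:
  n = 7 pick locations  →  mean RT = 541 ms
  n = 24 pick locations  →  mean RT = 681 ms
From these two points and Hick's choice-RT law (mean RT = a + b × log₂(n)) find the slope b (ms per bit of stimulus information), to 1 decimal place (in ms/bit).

78.8 ms/bit

Slope: b = (681 − 541) / (log₂ 24 − log₂ 7) = 140/1.7776 = 78.758 ms/bit.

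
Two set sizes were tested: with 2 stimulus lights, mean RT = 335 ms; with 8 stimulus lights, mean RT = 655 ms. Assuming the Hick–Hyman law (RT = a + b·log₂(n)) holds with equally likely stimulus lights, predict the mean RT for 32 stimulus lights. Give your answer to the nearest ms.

975 ms

RT is linear in log₂ n, so two points fix the line:
  b = (655 − 335) / (log₂ 8 − log₂ 2) = 320 / (3 − 1) = 160 ms/bit
  a = 335 − 160 × 1 = 175 ms
Then RT(32) = 175 + 160 × log₂ 32 = 175 + 160 × 5 ≈ 975.000 ms.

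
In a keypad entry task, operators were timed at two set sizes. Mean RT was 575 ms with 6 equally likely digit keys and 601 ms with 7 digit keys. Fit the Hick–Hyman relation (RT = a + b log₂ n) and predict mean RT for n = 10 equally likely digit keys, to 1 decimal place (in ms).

661.2 ms

With log₂ n on the abscissa the relation is linear; from the two conditions:
  b = (601 − 575) / (log₂ 7 − log₂ 6) = 26 / (2.8074 − 2.5850) = 116.910 ms/bit
  a = 575 − 116.910 × 2.5850 = 272.791 ms
Then RT(10) = 272.791 + 116.910 × log₂ 10 = 272.791 + 116.910 × 3.3219 ≈ 661.159 ms.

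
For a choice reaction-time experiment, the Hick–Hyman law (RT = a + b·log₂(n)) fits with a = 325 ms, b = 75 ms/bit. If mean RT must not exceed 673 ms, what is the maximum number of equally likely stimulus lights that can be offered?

75·log₂ n ≤ 673 − 325 = 348, giving log₂ n ≤ 4.6400 and n ≤ 24.933. The largest whole number is 24.

24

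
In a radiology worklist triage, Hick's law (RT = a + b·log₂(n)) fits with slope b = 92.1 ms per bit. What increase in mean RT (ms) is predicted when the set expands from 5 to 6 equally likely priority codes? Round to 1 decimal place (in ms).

24.2 ms

The intercept a cancels: ΔRT = b·(log₂ n₂ − log₂ n₁) = b·log₂(n₂/n₁).
log₂(6) − log₂(5) = 2.5850 − 2.3219 = 0.2630.
ΔRT = 92.1 × 0.2630 = 24.225 ms.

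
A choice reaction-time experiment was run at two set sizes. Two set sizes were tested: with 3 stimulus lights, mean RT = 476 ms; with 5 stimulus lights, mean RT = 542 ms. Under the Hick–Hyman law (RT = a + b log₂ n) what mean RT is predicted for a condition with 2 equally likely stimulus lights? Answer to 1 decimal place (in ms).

423.6 ms

With log₂ n on the abscissa the relation is linear; from the two conditions:
  b = (542 − 476) / (log₂ 5 − log₂ 3) = 66 / (2.3219 − 1.5850) = 89.556 ms/bit
  a = 476 − 89.556 × 1.5850 = 334.056 ms
Then RT(2) = 334.056 + 89.556 × log₂ 2 = 334.056 + 89.556 × 1 ≈ 423.613 ms.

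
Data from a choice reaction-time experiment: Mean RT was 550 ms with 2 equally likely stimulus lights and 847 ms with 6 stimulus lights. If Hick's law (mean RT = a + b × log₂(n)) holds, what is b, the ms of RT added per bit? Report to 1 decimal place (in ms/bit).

187.4 ms/bit

Slope: b = (847 − 550) / (log₂ 6 − log₂ 2) = 297/1.5850 = 187.386 ms/bit.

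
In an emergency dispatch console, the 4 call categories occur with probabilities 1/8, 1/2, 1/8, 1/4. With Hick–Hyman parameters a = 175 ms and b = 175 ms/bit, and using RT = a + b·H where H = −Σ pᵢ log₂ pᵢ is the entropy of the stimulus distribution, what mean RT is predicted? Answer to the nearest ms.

481 ms

Each term −pᵢ log₂ pᵢ: 0.125·3 + 0.5·1 + 0.125·3 + 0.25·2; summed, H = 1.750 bits.
Mean RT = a + bH = 175 + 175·1.750 = 481.25 ms.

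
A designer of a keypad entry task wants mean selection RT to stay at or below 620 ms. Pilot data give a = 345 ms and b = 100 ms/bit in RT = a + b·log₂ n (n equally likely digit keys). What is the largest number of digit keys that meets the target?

6

Information budget: (620 − 345)/100 = 2.7500 bits, so n ≤ 2^2.7500 = 6.727 → at most 6.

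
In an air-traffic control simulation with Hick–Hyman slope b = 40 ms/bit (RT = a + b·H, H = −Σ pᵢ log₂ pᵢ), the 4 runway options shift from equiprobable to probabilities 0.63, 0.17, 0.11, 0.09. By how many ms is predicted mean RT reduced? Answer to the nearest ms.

19 ms

The RT saving is b·ΔH. Equiprobable H₀ = log₂(4) = 2.0000 bits; with the given probabilities H = 1.5175 bits.
b·(H₀ − H) = 40 × (2.0000 − 1.5175) = 19.30 ms.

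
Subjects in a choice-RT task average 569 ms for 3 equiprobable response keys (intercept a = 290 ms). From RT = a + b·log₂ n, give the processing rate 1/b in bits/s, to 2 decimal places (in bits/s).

Choice component = 569 − 290 = 279 ms over log₂(3) = 1.5850 bits.
b = 279 / 1.5850 = 176.029 ms/bit, so 1/b = 5.681 bits/s.

5.68 bits/s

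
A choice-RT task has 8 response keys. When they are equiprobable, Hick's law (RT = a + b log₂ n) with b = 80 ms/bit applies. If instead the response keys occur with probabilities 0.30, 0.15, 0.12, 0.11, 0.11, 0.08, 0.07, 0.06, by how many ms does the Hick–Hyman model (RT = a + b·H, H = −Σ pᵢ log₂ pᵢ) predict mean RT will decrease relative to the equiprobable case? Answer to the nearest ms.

16 ms

The RT saving is b·ΔH. Equiprobable H₀ = log₂(8) = 3.0000 bits; with the given probabilities H = 2.8029 bits.
b·(H₀ − H) = 80 × (3.0000 − 2.8029) = 15.77 ms.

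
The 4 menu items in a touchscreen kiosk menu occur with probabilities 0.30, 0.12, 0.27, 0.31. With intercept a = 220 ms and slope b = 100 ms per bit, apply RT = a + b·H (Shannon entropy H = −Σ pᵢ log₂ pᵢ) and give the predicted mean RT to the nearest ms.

412 ms

Entropy contributions −pᵢ log₂ pᵢ: 0.5211, 0.3671, 0.5100, 0.5238; sum H = 1.9220 bits.
RT = a + bH = 220 + 100·1.9220 = 412.20 ms.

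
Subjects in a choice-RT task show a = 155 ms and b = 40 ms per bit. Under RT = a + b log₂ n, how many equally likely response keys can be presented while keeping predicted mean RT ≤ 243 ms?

4

40·log₂ n ≤ 243 − 155 = 88, giving log₂ n ≤ 2.2000 and n ≤ 4.595. The largest whole number is 4.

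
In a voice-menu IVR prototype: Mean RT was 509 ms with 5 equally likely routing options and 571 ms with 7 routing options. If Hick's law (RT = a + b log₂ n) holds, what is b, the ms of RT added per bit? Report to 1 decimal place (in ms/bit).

127.7 ms/bit

The slope on a log₂ axis is (571 − 509) / (2.8074 − 2.3219) = 127.723 ms/bit.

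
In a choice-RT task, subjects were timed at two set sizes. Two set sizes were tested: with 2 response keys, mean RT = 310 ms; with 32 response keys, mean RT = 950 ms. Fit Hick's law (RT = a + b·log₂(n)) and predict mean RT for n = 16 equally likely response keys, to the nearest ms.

790 ms

Fit slope and intercept:
  b = (950 − 310) / (log₂ 32 − log₂ 2) = 640 / (5 − 1) = 160 ms/bit
  a = 310 − 160 × 1 = 150 ms
Then RT(16) = 150 + 160 × log₂ 16 = 150 + 160 × 4 ≈ 790.000 ms.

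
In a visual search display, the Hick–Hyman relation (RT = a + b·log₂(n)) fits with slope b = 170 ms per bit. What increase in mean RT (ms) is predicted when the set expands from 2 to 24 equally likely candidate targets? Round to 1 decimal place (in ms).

609.4 ms

The intercept a cancels: ΔRT = b·(log₂ n₂ − log₂ n₁) = b·log₂(n₂/n₁).
log₂(24) − log₂(2) = 4.5850 − 1 = 3.5850.
ΔRT = 170 × 3.5850 = 609.444 ms.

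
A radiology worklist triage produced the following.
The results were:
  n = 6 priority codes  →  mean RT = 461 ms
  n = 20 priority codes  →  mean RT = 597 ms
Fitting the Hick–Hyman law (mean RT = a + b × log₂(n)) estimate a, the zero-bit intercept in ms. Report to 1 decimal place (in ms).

b = (RT₂ − RT₁)/(log₂ n₂ − log₂ n₁) = (597 − 461)/(4.3219 − 2.5850) = 78.297 ms/bit.
a = RT₁ − b·log₂ n₁ = 461 − 78.297 × 2.5850 = 258.604 ms.

258.6 ms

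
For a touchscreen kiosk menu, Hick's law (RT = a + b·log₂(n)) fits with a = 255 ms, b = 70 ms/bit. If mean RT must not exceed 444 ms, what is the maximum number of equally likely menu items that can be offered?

6

Information budget: (444 − 255)/70 = 2.7000 bits, so n ≤ 2^2.7000 = 6.498 → at most 6.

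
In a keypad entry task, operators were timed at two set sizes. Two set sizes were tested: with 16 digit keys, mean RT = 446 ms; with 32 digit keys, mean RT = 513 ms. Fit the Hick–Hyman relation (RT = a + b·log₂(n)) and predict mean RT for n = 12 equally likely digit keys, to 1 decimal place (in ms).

418.2 ms

Fit slope and intercept:
  b = (513 − 446) / (log₂ 32 − log₂ 16) = 67 / (5 − 4) = 67.000 ms/bit
  a = 446 − 67.000 × 4 = 178.000 ms
Then RT(12) = 178.000 + 67.000 × log₂ 12 = 178.000 + 67.000 × 3.5850 ≈ 418.192 ms.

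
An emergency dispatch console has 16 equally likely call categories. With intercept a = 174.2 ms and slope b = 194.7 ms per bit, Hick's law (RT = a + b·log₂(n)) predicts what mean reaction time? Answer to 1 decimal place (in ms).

953.0 ms

log₂(16) = 4 bits, so RT = 174.2 + 194.7 × 4 ≈ 953.000 ms.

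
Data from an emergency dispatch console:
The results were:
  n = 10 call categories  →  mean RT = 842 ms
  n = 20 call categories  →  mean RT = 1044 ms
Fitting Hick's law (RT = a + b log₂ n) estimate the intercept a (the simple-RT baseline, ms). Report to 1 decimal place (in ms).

The slope on a log₂ axis is (1044 − 842) / (4.3219 − 3.3219) = 202.000 ms/bit.
a = RT₁ − b·log₂ n₁ = 842 − 202.000 × 3.3219 = 170.971 ms.

171.0 ms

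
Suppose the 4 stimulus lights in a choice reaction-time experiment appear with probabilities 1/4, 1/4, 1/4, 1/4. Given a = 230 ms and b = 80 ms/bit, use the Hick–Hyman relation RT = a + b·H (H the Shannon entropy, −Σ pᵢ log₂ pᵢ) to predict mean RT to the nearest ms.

Each term −pᵢ log₂ pᵢ: 0.25·2 + 0.25·2 + 0.25·2 + 0.25·2; summed, H = 2.000 bits.
Mean RT = a + bH = 230 + 80·2.000 = 390.00 ms.

390 ms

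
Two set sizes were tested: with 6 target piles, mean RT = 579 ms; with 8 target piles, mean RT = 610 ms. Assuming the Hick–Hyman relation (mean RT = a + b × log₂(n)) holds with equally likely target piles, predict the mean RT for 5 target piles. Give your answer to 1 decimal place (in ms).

559.4 ms

RT is linear in log₂ n, so two points fix the line:
  b = (610 − 579) / (log₂ 8 − log₂ 6) = 31 / (3 − 2.5850) = 74.692 ms/bit
  a = 579 − 74.692 × 2.5850 = 385.924 ms
Then RT(5) = 385.924 + 74.692 × log₂ 5 = 385.924 + 74.692 × 2.3219 ≈ 559.353 ms.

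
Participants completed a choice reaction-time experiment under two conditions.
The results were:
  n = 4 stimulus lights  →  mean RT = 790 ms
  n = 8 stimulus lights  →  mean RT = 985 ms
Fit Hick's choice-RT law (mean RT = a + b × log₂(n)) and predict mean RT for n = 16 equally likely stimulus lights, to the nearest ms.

1180 ms

Fit slope and intercept:
  b = (985 − 790) / (log₂ 8 − log₂ 4) = 195 / (3 − 2) = 195 ms/bit
  a = 790 − 195 × 2 = 400 ms
Then RT(16) = 400 + 195 × log₂ 16 = 400 + 195 × 4 ≈ 1180.000 ms.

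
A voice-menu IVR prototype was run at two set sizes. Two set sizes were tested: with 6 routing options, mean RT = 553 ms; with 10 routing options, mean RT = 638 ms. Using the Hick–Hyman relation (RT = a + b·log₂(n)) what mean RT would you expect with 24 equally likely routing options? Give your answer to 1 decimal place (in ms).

RT is linear in log₂ n, so two points fix the line:
  b = (638 − 553) / (log₂ 10 − log₂ 6) = 85 / (3.3219 − 2.5850) = 115.338 ms/bit
  a = 553 − 115.338 × 2.5850 = 254.856 ms
Then RT(24) = 254.856 + 115.338 × log₂ 24 = 254.856 + 115.338 × 4.5850 ≈ 783.676 ms.

783.7 ms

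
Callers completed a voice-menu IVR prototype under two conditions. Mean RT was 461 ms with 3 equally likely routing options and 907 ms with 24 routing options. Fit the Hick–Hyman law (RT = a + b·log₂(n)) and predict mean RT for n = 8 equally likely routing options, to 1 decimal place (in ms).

RT is linear in log₂ n, so two points fix the line:
  b = (907 − 461) / (log₂ 24 − log₂ 3) = 446 / (4.5850 − 1.5850) = 148.667 ms/bit
  a = 461 − 148.667 × 1.5850 = 225.369 ms
Then RT(8) = 225.369 + 148.667 × log₂ 8 = 225.369 + 148.667 × 3 ≈ 671.369 ms.

671.4 ms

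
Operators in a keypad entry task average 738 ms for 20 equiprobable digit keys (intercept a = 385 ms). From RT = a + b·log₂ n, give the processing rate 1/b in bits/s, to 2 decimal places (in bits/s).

12.24 bits/s

b = (738 − 385)/log₂ 20 = 353/4.3219 = 81.677 ms per bit = 0.08168 s/bit; the reciprocal is 12.243 bits/s.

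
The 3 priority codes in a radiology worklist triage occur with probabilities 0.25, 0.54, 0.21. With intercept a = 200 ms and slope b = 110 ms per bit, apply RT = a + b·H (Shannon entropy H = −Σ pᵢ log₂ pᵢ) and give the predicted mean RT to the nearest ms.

360 ms

H = 0.25·log₂(1/0.25) + 0.54·log₂(1/0.54) + 0.21·log₂(1/0.21) = 1.4529 bits.
RT = 200 + 110 × 1.4529 = 359.82 ms.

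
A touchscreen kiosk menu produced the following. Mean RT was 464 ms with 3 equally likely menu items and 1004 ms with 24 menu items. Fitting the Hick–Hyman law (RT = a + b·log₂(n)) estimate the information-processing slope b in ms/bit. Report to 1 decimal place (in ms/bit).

180.0 ms/bit

b = (RT₂ − RT₁)/(log₂ n₂ − log₂ n₁) = (1004 − 464)/(4.5850 − 1.5850) = 180.000 ms/bit.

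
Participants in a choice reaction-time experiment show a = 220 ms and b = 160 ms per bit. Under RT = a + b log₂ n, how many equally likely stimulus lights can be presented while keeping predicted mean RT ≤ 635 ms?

6

Set 220 + 160·log₂ n ≤ 635 → log₂ n ≤ (635 − 220)/160 = 2.5938.
So n ≤ 2^2.5938 = 6.037; the largest integer n is 6.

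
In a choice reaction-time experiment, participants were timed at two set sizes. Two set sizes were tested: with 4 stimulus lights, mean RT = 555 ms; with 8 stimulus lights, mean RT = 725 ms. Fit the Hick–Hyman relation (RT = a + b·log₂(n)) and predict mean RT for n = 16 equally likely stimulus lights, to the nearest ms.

With log₂ n on the abscissa the relation is linear; from the two conditions:
  b = (725 − 555) / (log₂ 8 − log₂ 4) = 170 / (3 − 2) = 170 ms/bit
  a = 555 − 170 × 2 = 215 ms
Then RT(16) = 215 + 170 × log₂ 16 = 215 + 170 × 4 ≈ 895.000 ms.

895 ms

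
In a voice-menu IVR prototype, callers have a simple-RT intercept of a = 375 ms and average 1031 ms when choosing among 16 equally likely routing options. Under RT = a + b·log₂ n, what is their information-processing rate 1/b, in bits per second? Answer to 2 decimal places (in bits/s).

Choice component = 1031 − 375 = 656 ms over log₂(16) = 4 bits.
b = 656 / 4 = 164.000 ms/bit, so 1/b = 6.098 bits/s.

6.10 bits/s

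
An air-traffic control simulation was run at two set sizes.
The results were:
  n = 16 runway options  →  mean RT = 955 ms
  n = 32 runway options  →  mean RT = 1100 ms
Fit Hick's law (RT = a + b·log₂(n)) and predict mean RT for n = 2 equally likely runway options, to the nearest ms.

520 ms

With log₂ n on the abscissa the relation is linear; from the two conditions:
  b = (1100 − 955) / (log₂ 32 − log₂ 16) = 145 / (5 − 4) = 145 ms/bit
  a = 955 − 145 × 4 = 375 ms
Then RT(2) = 375 + 145 × log₂ 2 = 375 + 145 × 1 ≈ 520.000 ms.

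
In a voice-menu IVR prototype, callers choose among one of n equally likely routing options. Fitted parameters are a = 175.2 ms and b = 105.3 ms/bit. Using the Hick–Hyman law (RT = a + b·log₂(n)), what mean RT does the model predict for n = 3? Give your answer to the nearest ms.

342 ms

log₂(3) = 1.5850 bits, so RT = 175.2 + 105.3 × 1.5850 ≈ 342.097 ms.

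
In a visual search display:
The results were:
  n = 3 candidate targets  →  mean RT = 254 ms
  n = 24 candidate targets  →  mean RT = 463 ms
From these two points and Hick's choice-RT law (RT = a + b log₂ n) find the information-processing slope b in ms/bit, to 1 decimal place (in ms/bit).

The slope on a log₂ axis is (463 − 254) / (4.5850 − 1.5850) = 69.667 ms/bit.

69.7 ms/bit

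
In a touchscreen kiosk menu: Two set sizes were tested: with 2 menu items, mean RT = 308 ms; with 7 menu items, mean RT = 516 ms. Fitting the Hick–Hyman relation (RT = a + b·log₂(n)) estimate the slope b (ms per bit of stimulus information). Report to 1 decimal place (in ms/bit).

Slope: b = (516 − 308) / (log₂ 7 − log₂ 2) = 208/1.8074 = 115.085 ms/bit.

115.1 ms/bit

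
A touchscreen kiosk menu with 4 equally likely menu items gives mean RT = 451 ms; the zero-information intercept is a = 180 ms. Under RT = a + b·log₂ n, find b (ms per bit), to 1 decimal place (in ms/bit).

4 alternatives carry log₂ 4 = 2 bits; the choice cost is 451 − 180 = 271 ms, so b = 271/2 = 135.500 ms/bit.

135.5 ms/bit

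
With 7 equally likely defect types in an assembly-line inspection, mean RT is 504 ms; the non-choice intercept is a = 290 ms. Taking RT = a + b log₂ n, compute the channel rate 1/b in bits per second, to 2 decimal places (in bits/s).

Choice component = 504 − 290 = 214 ms over log₂(7) = 2.8074 bits.
b = 214 / 2.8074 = 76.228 ms/bit, so 1/b = 13.118 bits/s.

13.12 bits/s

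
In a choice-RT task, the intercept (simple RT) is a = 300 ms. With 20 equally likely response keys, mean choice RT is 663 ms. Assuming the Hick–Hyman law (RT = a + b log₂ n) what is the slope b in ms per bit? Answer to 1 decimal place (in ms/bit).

b = (663 − 300) / log₂(20) = 363 / 4.3219 = 83.990 ms/bit.

84.0 ms/bit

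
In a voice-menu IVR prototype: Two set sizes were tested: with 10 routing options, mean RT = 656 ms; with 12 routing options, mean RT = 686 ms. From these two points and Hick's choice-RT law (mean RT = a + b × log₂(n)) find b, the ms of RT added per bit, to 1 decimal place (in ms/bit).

114.1 ms/bit

The slope on a log₂ axis is (686 − 656) / (3.5850 − 3.3219) = 114.054 ms/bit.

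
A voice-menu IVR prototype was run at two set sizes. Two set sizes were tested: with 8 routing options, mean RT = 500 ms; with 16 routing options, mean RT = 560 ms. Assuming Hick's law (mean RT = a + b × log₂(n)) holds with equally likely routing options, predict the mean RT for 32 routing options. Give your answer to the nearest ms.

620 ms

RT is linear in log₂ n, so two points fix the line:
  b = (560 − 500) / (log₂ 16 − log₂ 8) = 60 / (4 − 3) = 60 ms/bit
  a = 500 − 60 × 3 = 320 ms
Then RT(32) = 320 + 60 × log₂ 32 = 320 + 60 × 5 ≈ 620.000 ms.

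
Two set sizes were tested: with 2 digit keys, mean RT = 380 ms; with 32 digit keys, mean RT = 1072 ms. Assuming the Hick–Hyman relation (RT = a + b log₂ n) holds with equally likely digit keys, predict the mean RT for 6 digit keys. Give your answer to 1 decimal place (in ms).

With log₂ n on the abscissa the relation is linear; from the two conditions:
  b = (1072 − 380) / (log₂ 32 − log₂ 2) = 692 / (5 − 1) = 173.000 ms/bit
  a = 380 − 173.000 × 1 = 207.000 ms
Then RT(6) = 207.000 + 173.000 × log₂ 6 = 207.000 + 173.000 × 2.5850 ≈ 654.199 ms.

654.2 ms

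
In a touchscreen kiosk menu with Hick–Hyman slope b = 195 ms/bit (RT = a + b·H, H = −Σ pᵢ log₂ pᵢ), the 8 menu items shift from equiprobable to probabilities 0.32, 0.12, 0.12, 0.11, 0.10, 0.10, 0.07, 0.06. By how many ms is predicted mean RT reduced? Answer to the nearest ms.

42 ms

The RT saving is b·ΔH. Equiprobable H₀ = log₂(8) = 3.0000 bits; with the given probabilities H = 2.7869 bits.
b·(H₀ − H) = 195 × (3.0000 − 2.7869) = 41.55 ms.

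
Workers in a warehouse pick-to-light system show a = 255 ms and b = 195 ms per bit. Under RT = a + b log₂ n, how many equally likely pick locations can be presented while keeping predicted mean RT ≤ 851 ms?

Set 255 + 195·log₂ n ≤ 851 → log₂ n ≤ (851 − 255)/195 = 3.0564.
So n ≤ 2^3.0564 = 8.319; the largest integer n is 8.

8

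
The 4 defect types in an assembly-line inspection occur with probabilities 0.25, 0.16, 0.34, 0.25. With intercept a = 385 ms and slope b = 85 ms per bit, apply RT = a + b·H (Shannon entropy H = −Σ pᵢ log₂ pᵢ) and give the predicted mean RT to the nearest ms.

Entropy contributions −pᵢ log₂ pᵢ: 0.5000, 0.4230, 0.5292, 0.5000; sum H = 1.9522 bits.
RT = a + bH = 385 + 85·1.9522 = 550.94 ms.

551 ms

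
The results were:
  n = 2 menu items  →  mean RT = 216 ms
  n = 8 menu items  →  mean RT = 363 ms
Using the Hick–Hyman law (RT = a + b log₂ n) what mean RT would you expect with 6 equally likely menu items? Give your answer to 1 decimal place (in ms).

Fit slope and intercept:
  b = (363 − 216) / (log₂ 8 − log₂ 2) = 147 / (3 − 1) = 73.500 ms/bit
  a = 216 − 73.500 × 1 = 142.500 ms
Then RT(6) = 142.500 + 73.500 × log₂ 6 = 142.500 + 73.500 × 2.5850 ≈ 332.495 ms.

332.5 ms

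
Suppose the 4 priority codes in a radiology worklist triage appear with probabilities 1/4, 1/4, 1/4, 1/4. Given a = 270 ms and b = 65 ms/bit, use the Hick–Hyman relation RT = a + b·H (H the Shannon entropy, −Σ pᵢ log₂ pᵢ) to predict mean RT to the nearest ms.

H = −Σ pᵢ log₂ pᵢ = 0.25·2 + 0.25·2 + 0.25·2 + 0.25·2 = 2.000 bits.
RT = 270 + 65 × 2.000 = 400.00 ms.

400 ms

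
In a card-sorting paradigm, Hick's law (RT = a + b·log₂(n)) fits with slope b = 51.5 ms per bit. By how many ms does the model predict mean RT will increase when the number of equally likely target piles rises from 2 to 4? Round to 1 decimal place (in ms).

51.5 ms

The intercept a cancels: ΔRT = b·(log₂ n₂ − log₂ n₁) = b·log₂(n₂/n₁).
log₂(4) − log₂(2) = log₂(4/2) = log₂(2) = 1.
ΔRT = 51.5 × 1.0000 = 51.500 ms.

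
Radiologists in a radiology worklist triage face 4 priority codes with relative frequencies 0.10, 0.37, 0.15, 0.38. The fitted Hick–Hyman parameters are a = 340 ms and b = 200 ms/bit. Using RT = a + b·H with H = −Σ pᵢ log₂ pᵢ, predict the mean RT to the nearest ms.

701 ms

H = 0.10·log₂(1/0.10) + 0.37·log₂(1/0.37) + 0.15·log₂(1/0.15) + 0.38·log₂(1/0.38) = 1.8039 bits.
RT = 340 + 200 × 1.8039 = 700.78 ms.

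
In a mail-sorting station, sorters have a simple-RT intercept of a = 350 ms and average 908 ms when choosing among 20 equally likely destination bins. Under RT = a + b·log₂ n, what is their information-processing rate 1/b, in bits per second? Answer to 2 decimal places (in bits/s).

7.75 bits/s

Choice component = 908 − 350 = 558 ms over log₂(20) = 4.3219 bits.
b = 558 / 4.3219 = 129.109 ms/bit, so 1/b = 7.745 bits/s.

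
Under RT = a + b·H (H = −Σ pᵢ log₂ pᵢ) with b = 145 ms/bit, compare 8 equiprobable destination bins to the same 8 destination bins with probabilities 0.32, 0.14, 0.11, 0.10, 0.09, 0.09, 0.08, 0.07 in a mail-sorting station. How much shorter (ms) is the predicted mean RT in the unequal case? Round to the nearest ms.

30 ms

The RT saving is b·ΔH. Equiprobable H₀ = log₂(8) = 3.0000 bits; with the given probabilities H = 2.7910 bits.
b·(H₀ − H) = 145 × (3.0000 − 2.7910) = 30.31 ms.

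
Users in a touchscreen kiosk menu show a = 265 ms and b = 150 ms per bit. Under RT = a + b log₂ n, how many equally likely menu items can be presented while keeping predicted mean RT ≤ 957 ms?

24

150·log₂ n ≤ 957 − 265 = 692, giving log₂ n ≤ 4.6133 and n ≤ 24.477. The largest whole number is 24.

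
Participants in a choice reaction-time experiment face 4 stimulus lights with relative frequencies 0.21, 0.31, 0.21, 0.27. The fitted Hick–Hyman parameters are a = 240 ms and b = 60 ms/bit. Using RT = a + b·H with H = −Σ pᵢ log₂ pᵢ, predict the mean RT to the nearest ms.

H = 0.21·log₂(1/0.21) + 0.31·log₂(1/0.31) + 0.21·log₂(1/0.21) + 0.27·log₂(1/0.27) = 1.9795 bits.
RT = 240 + 60 × 1.9795 = 358.77 ms.

359 ms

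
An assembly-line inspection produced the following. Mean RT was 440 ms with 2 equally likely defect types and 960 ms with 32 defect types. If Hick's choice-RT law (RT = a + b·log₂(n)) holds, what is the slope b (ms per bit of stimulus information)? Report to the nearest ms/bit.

The slope on a log₂ axis is (960 − 440) / (5 − 1) = 130 ms/bit.

130 ms/bit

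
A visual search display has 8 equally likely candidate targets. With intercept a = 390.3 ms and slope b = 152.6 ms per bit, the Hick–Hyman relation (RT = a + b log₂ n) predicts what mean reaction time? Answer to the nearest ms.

848 ms

log₂(8) = 3 bits, so RT = 390.3 + 152.6 × 3 ≈ 848.100 ms.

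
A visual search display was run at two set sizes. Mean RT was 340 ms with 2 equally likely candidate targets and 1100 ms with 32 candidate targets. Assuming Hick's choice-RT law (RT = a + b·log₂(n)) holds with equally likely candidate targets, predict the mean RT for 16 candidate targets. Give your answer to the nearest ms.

910 ms

With log₂ n on the abscissa the relation is linear; from the two conditions:
  b = (1100 − 340) / (log₂ 32 − log₂ 2) = 760 / (5 − 1) = 190 ms/bit
  a = 340 − 190 × 1 = 150 ms
Then RT(16) = 150 + 190 × log₂ 16 = 150 + 190 × 4 ≈ 910.000 ms.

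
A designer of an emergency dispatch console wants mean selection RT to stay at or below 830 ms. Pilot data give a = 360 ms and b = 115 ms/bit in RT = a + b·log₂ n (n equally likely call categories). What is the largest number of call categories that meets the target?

Information budget: (830 − 360)/115 = 4.0870 bits, so n ≤ 2^4.0870 = 16.994 → at most 16.

16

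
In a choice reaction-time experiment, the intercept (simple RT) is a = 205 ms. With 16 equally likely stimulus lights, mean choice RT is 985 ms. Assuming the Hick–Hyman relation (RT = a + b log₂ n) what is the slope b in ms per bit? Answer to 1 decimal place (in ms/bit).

195.0 ms/bit

log₂(16) = 4 bits.
b = (RT − a)/log₂ n = (985 − 205) / 4 = 195.000 ms/bit.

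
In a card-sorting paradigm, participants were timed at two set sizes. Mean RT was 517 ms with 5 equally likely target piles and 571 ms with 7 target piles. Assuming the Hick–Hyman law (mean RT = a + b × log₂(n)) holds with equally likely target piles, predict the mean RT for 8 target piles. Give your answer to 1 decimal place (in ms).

592.4 ms

RT is linear in log₂ n, so two points fix the line:
  b = (571 − 517) / (log₂ 7 − log₂ 5) = 54 / (2.8074 − 2.3219) = 111.242 ms/bit
  a = 517 − 111.242 × 2.3219 = 258.703 ms
Then RT(8) = 258.703 + 111.242 × log₂ 8 = 258.703 + 111.242 × 3 ≈ 592.430 ms.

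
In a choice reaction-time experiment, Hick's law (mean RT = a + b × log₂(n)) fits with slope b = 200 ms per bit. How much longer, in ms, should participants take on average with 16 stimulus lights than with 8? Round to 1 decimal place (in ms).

ΔRT = (a + b log₂ n₂) − (a + b log₂ n₁) = b·(log₂ n₂ − log₂ n₁).
log₂(16) − log₂(8) = log₂(16/8) = log₂(2) = 1.
ΔRT = 200 × 1.0000 = 200.000 ms.

200.0 ms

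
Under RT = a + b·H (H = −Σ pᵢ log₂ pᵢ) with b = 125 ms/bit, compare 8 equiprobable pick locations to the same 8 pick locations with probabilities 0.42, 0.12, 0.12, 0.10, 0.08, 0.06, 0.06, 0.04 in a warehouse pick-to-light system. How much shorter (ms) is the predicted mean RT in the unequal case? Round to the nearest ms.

Equiprobable entropy H₀ = log₂ 8 = 3.0000 bits.
Skewed entropy H = −Σ pᵢ log₂ pᵢ = 2.5563 bits.
ΔRT = b·(H₀ − H) = 125 × 0.4437 = 55.46 ms.

55 ms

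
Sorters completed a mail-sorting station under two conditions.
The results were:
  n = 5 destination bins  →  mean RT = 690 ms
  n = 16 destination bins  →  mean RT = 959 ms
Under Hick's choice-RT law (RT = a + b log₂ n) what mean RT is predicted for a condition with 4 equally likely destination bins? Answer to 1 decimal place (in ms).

638.4 ms

With log₂ n on the abscissa the relation is linear; from the two conditions:
  b = (959 − 690) / (log₂ 16 − log₂ 5) = 269 / (4 − 2.3219) = 160.303 ms/bit
  a = 690 − 160.303 × 2.3219 = 317.788 ms
Then RT(4) = 317.788 + 160.303 × log₂ 4 = 317.788 + 160.303 × 2 ≈ 638.394 ms.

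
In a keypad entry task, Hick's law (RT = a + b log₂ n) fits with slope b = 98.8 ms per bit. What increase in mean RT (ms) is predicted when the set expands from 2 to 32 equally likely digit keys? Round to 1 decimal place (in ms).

Only the slope matters, since a is common to both: ΔRT = b·log₂(n₂/n₁).
log₂(32) − log₂(2) = log₂(32/2) = log₂(16) = 4.
ΔRT = 98.8 × 4.0000 = 395.200 ms.

395.2 ms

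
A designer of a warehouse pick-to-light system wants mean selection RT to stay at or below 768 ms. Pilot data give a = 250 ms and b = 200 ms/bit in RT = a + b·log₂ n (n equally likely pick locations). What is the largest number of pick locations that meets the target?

6

200·log₂ n ≤ 768 − 250 = 518, giving log₂ n ≤ 2.5900 and n ≤ 6.021. The largest whole number is 6.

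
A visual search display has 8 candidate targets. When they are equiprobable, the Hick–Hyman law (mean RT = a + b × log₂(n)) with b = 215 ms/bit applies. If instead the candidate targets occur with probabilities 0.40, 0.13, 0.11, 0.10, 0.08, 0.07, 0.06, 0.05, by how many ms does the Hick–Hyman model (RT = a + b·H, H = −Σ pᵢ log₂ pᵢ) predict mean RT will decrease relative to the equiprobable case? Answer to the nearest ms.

The RT saving is b·ΔH. Equiprobable H₀ = log₂(8) = 3.0000 bits; with the given probabilities H = 2.6136 bits.
b·(H₀ − H) = 215 × (3.0000 − 2.6136) = 83.08 ms.

83 ms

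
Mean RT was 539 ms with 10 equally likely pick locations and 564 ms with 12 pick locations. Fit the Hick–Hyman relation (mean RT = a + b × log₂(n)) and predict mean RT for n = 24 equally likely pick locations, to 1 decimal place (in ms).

Solve the two-equation system in a and b:
  b = (564 − 539) / (log₂ 12 − log₂ 10) = 25 / (3.5850 − 3.3219) = 95.045 ms/bit
  a = 539 − 95.045 × 3.3219 = 223.269 ms
Then RT(24) = 223.269 + 95.045 × log₂ 24 = 223.269 + 95.045 × 4.5850 ≈ 659.045 ms.

659.0 ms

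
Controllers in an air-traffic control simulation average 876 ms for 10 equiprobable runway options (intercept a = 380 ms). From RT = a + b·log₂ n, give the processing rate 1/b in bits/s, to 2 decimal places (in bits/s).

6.70 bits/s

Choice component = 876 − 380 = 496 ms over log₂(10) = 3.3219 bits.
b = 496 / 3.3219 = 149.311 ms/bit, so 1/b = 6.697 bits/s.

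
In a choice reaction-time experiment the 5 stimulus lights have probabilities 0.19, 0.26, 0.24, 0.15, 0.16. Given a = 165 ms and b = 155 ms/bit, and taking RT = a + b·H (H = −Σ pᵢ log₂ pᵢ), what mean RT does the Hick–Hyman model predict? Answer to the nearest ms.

520 ms

H = 0.19·log₂(1/0.19) + 0.26·log₂(1/0.26) + 0.24·log₂(1/0.24) + 0.15·log₂(1/0.15) + 0.16·log₂(1/0.16) = 2.2882 bits.
RT = 165 + 155 × 2.2882 = 519.67 ms.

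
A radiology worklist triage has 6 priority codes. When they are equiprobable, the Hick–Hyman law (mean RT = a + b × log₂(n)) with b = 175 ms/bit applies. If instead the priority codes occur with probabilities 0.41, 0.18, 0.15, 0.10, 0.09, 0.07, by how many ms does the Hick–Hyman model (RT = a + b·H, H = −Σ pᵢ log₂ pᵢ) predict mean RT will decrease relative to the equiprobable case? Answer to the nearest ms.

50 ms

The RT saving is b·ΔH. Equiprobable H₀ = log₂(6) = 2.5850 bits; with the given probabilities H = 2.2966 bits.
b·(H₀ − H) = 175 × (2.5850 − 2.2966) = 50.46 ms.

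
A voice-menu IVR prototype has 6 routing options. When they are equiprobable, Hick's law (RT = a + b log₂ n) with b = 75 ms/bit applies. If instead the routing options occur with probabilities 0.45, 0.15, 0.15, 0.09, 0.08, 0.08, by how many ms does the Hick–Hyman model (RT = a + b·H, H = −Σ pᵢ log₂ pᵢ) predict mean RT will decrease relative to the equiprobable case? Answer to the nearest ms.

Equiprobable entropy H₀ = log₂ 6 = 2.5850 bits.
Skewed entropy H = −Σ pᵢ log₂ pᵢ = 2.2352 bits.
ΔRT = b·(H₀ − H) = 75 × 0.3498 = 26.24 ms.

26 ms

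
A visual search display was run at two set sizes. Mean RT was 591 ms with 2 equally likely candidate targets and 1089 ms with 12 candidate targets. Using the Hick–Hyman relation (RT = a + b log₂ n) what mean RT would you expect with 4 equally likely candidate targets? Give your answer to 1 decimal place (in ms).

Solve the two-equation system in a and b:
  b = (1089 − 591) / (log₂ 12 − log₂ 2) = 498 / (3.5850 − 1) = 192.653 ms/bit
  a = 591 − 192.653 × 1 = 398.347 ms
Then RT(4) = 398.347 + 192.653 × log₂ 4 = 398.347 + 192.653 × 2 ≈ 783.653 ms.

783.7 ms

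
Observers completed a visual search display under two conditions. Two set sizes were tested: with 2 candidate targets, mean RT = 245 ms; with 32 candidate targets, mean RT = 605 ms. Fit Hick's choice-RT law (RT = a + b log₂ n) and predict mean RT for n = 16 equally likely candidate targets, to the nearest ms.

515 ms

With log₂ n on the abscissa the relation is linear; from the two conditions:
  b = (605 − 245) / (log₂ 32 − log₂ 2) = 360 / (5 − 1) = 90 ms/bit
  a = 245 − 90 × 1 = 155 ms
Then RT(16) = 155 + 90 × log₂ 16 = 155 + 90 × 4 ≈ 515.000 ms.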